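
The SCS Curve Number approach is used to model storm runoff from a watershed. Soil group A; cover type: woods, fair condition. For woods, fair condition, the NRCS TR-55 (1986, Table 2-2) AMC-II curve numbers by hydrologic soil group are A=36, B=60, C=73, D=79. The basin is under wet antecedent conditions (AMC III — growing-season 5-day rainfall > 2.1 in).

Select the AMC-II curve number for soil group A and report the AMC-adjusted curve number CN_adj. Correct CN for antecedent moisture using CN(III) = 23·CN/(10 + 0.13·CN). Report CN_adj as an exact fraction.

CN_adj = 20700/367 ≈ 56.403

NRCS table: woods, fair condition, soil group A → CN(II) = 36
Wet (AMC III): CN(III) = 23·36/(10 + 0.13·36) = 828/(367/25) = 20700/367 ≈ 56.403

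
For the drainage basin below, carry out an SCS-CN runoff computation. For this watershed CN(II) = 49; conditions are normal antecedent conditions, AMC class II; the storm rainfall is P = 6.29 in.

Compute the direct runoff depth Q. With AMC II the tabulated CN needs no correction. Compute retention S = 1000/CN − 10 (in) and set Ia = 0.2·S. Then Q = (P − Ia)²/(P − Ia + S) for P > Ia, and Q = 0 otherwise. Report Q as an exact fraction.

Q = 25013273/20643700 in ≈ 1.212 in

CN(II) = 49; AMC II needs no correction.
S = 1000/49 − 10 = 510/49 in ≈ 10.408 in
Ia = 0.2·(510/49) = 102/49 in ≈ 2.082 in
Excess rainfall: 6.290 − 2.082 = 4.208 in; P > Ia so Q > 0
Q = (20621/4900)²/((20621/4900) + 510/49) = (425225641/24010000)/(71621/4900) = 25013273/20643700 in ≈ 1.212 in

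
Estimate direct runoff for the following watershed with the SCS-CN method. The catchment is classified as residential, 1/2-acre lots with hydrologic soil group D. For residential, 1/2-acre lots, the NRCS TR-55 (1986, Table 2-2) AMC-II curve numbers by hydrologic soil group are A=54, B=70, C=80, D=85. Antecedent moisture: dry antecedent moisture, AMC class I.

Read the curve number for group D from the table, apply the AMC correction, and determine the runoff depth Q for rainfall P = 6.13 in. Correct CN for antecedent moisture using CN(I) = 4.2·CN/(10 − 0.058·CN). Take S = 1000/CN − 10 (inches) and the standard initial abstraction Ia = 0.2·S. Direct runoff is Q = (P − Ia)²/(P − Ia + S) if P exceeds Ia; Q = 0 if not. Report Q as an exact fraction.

Q = 3962324809/1344069300 in ≈ 2.948 in

NRCS table: residential, 1/2-acre lots, soil group D → CN(II) = 85
Adjust CN=85 to AMC I: 4.2·85/(10 − 0.058·85) → 357 ÷ (507/100) = 11900/169 ≈ 70.414
S = 1000/(11900/169) − 10 = 500/119 in ≈ 4.202 in
Ia = 0.2S: 0.2·4.202 = 0.840 in (exactly 100/119)
P − Ia = 6.130 − 0.840 = 62947/11900 ≈ 5.290 in (> 0, runoff occurs)
Runoff Q = (P−Ia)²/(P−Ia+S) = (5.290)²/(5.290+4.202) = 3962324809/1344069300 ≈ 2.948 in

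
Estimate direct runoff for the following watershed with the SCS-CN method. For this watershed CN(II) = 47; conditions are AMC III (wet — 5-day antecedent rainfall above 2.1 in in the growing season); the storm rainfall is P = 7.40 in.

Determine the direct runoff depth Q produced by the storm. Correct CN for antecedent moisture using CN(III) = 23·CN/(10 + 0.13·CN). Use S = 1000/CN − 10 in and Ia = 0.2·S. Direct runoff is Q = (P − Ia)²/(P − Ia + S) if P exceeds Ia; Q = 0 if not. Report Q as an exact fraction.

Q = 1203881809/330769785 in ≈ 3.640 in

Adjust CN=47 to AMC III: 23·47/(10 + 0.13·47) → 1081 ÷ (1611/100) = 108100/1611 ≈ 67.101
Retention S: 1000/CN − 10 with CN=67.101 → S = 5300/1081 ≈ 4.903 in
Initial abstraction Ia = S/5 = (5300/1081)/5 = 1060/1081 ≈ 0.981 in
Since P=7.400 > Ia=0.981: effective rainfall P−Ia = 34697/5405 in
Q = (34697/5405)²/((34697/5405) + 5300/1081) = (1203881809/29214025)/(61197/5405) = 1203881809/330769785 in ≈ 3.640 in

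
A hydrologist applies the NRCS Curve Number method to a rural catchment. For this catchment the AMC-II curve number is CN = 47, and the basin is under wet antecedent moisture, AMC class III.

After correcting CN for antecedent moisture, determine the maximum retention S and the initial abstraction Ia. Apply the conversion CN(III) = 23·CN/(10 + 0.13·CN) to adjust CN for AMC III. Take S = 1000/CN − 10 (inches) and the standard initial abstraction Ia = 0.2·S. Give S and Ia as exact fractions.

S = 5300/1081 in ≈ 4.903 in; Ia = 1060/1081 in ≈ 0.981 in

Wet (AMC III): CN(III) = 23·47/(10 + 0.13·47) = 1081/(1611/100) = 108100/1611 ≈ 67.101
S = 1000/(108100/1611) − 10 = 5300/1081 in ≈ 4.903 in
Initial abstraction Ia = S/5 = (5300/1081)/5 = 1060/1081 ≈ 0.981 in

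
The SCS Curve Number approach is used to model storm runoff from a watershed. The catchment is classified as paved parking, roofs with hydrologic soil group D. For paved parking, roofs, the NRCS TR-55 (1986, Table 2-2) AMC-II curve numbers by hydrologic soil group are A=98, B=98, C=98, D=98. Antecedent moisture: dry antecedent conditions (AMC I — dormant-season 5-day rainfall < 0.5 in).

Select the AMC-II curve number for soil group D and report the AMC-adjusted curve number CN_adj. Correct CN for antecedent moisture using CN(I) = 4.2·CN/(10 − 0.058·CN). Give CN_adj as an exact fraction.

NRCS table: paved parking, roofs, soil group D → CN(II) = 98
Dry (AMC I): CN(I) = 4.2·98/(10 − 0.058·98) = (2058/5)/(1079/250) = 102900/1079 ≈ 95.366

CN_adj = 102900/1079 ≈ 95.366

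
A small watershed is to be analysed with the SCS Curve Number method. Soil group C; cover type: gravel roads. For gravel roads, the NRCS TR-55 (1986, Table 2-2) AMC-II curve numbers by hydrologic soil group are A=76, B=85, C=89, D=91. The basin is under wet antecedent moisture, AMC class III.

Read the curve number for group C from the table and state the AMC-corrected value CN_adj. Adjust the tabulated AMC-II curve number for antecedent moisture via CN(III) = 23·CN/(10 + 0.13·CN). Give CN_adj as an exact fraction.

CN_adj = 204700/2157 ≈ 94.900

NRCS table: gravel roads, soil group C → CN(II) = 89
Wet (AMC III): CN(III) = 23·89/(10 + 0.13·89) = 2047/(2157/100) = 204700/2157 ≈ 94.900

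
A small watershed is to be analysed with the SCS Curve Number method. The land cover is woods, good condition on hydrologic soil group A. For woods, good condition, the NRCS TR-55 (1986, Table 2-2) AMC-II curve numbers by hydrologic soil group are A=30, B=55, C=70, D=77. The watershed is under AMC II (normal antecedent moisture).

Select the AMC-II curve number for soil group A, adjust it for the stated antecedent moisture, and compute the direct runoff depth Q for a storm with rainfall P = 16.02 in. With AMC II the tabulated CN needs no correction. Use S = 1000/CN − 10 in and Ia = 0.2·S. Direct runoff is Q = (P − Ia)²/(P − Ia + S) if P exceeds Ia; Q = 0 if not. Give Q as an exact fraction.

NRCS table: woods, good condition, soil group A → CN(II) = 30
Average conditions: CN = 30 (no AMC adjustment).
S = 1000/30 − 10 = 70/3 in ≈ 23.333 in
Ia = 0.2·(70/3) = 14/3 in ≈ 4.667 in
P − Ia = 16.020 − 4.667 = 1703/150 ≈ 11.353 in (> 0, runoff occurs)
Runoff Q = (P−Ia)²/(P−Ia+S) = (11.353)²/(11.353+23.333) = 2900209/780450 ≈ 3.716 in

Q = 2900209/780450 in ≈ 3.716 in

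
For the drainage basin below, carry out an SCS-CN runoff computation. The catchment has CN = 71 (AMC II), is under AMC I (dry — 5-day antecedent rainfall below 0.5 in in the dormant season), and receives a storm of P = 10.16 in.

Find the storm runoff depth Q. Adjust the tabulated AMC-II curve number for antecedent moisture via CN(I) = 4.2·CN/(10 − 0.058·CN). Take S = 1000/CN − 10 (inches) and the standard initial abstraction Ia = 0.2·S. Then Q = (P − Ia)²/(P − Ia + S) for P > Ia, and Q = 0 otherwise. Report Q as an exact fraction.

Adjust CN=71 to AMC I: 4.2·71/(10 − 0.058·71) → (1491/5) ÷ (2941/500) = 149100/2941 ≈ 50.697
Max retention: S = 1000/(149100/2941) − 10 = 14500/1491 in (≈ 9.725 in)
Ia = 0.2S: 0.2·9.725 = 1.945 in (exactly 2900/1491)
P − Ia = 10.160 − 1.945 = 306214/37275 ≈ 8.215 in (> 0, runoff occurs)
Q = (306214/37275)²/((306214/37275) + 14500/1491) = (93767013796/1389425625)/(668714/37275) = 46883506898/12463157175 in ≈ 3.762 in

Q = 46883506898/12463157175 in ≈ 3.762 in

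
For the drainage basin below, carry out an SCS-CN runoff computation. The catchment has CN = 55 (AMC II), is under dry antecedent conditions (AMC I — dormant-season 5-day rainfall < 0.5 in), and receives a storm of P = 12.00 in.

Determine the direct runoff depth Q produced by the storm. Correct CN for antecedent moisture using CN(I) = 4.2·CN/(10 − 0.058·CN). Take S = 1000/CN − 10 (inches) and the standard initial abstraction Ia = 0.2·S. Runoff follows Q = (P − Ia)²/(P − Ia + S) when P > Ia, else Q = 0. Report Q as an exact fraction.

Adjust CN=55 to AMC I: 4.2·55/(10 − 0.058·55) → 231 ÷ (681/100) = 7700/227 ≈ 33.921
Max retention: S = 1000/(7700/227) − 10 = 1500/77 in (≈ 19.481 in)
Ia = 0.2·(1500/77) = 300/77 in ≈ 3.896 in
Since P=12.000 > Ia=3.896: effective rainfall P−Ia = 624/77 in
Q: (624/77)² ÷ (2124/77) = 10816/4543 in (≈ 2.381 in)

Q = 10816/4543 in ≈ 2.381 in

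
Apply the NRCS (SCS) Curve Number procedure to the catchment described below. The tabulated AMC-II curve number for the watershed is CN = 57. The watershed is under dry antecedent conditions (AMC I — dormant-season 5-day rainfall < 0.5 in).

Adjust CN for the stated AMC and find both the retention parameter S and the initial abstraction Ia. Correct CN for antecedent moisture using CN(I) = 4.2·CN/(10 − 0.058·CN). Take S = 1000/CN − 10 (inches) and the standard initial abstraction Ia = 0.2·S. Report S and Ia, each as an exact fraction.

Adjust CN=57 to AMC I: 4.2·57/(10 − 0.058·57) → (1197/5) ÷ (3347/500) = 119700/3347 ≈ 35.763
Retention S: 1000/CN − 10 with CN=35.763 → S = 21500/1197 ≈ 17.962 in
Initial abstraction Ia = S/5 = (21500/1197)/5 = 4300/1197 ≈ 3.592 in

S = 21500/1197 in ≈ 17.962 in; Ia = 4300/1197 in ≈ 3.592 in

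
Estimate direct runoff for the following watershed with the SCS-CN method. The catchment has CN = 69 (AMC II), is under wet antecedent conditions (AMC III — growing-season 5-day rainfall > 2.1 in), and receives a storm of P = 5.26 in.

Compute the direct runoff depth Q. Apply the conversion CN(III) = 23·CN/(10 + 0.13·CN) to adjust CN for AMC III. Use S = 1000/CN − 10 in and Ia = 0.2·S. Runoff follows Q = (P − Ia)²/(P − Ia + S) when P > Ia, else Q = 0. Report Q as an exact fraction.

Q = 149290277161/42958582350 in ≈ 3.475 in

Wet (AMC III): CN(III) = 23·69/(10 + 0.13·69) = 1587/(1897/100) = 158700/1897 ≈ 83.658
Retention S: 1000/CN − 10 with CN=83.658 → S = 3100/1587 ≈ 1.953 in
Ia = 0.2S: 0.2·1.953 = 0.391 in (exactly 620/1587)
Since P=5.260 > Ia=0.391: effective rainfall P−Ia = 386381/79350 in
Runoff Q = (P−Ia)²/(P−Ia+S) = (4.869)²/(4.869+1.953) = 149290277161/42958582350 ≈ 3.475 in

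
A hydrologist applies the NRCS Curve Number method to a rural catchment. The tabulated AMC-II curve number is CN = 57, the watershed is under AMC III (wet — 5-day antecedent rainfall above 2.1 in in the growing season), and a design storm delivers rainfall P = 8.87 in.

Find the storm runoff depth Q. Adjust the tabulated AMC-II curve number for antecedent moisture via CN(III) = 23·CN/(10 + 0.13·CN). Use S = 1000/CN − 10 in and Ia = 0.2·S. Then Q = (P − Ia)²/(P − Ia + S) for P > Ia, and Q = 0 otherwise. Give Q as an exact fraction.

CN(III) from CN(II)=57: (23·57)/(10 + 0.13·57) = 131100/1741 ≈ 75.302
Max retention: S = 1000/(131100/1741) − 10 = 4300/1311 in (≈ 3.280 in)
Ia = 0.2·(4300/1311) = 860/1311 in ≈ 0.656 in
Excess rainfall: 8.870 − 0.656 = 8.214 in; P > Ia so Q > 0
Q: (1076857/131100)² ÷ (1506857/131100) = 1159620998449/197548952700 in (≈ 5.870 in)

Q = 1159620998449/197548952700 in ≈ 5.870 in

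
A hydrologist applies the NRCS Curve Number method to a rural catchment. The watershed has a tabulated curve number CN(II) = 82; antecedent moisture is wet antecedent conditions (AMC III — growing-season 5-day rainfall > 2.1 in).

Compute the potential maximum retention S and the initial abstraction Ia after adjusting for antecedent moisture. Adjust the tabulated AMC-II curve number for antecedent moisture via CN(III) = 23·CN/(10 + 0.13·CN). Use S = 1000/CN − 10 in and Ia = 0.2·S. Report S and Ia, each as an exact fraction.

S = 900/943 in ≈ 0.954 in; Ia = 180/943 in ≈ 0.191 in

Adjust CN=82 to AMC III: 23·82/(10 + 0.13·82) → 1886 ÷ (1033/50) = 94300/1033 ≈ 91.288
Max retention: S = 1000/(94300/1033) − 10 = 900/943 in (≈ 0.954 in)
Ia = 0.2·(900/943) = 180/943 in ≈ 0.191 in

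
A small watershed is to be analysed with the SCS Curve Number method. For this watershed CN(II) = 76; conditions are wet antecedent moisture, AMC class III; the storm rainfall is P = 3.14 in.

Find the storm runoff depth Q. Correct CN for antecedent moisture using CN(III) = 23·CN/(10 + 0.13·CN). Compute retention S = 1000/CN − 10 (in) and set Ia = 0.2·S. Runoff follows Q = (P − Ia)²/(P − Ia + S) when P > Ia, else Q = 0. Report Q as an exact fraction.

Wet (AMC III): CN(III) = 23·76/(10 + 0.13·76) = 1748/(497/25) = 43700/497 ≈ 87.928
Retention S: 1000/CN − 10 with CN=87.928 → S = 600/437 ≈ 1.373 in
Initial abstraction Ia = S/5 = (600/437)/5 = 120/437 ≈ 0.275 in
Since P=3.140 > Ia=0.275: effective rainfall P−Ia = 62609/21850 in
Q: (62609/21850)² ÷ (92609/21850) = 3919886881/2023506650 in (≈ 1.937 in)

Q = 3919886881/2023506650 in ≈ 1.937 in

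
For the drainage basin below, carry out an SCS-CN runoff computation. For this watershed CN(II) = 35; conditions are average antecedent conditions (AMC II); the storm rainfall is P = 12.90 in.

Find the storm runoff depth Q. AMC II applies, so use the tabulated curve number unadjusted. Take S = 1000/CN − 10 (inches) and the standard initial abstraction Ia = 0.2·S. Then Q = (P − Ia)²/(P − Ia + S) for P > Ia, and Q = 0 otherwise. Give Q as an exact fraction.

Q = 413449/136010 in ≈ 3.040 in

AMC II — tabulated CN = 35 applies directly.
Max retention: S = 1000/35 − 10 = 130/7 in (≈ 18.571 in)
Ia = 0.2S: 0.2·18.571 = 3.714 in (exactly 26/7)
Excess rainfall: 12.900 − 3.714 = 9.186 in; P > Ia so Q > 0
Q: (643/70)² ÷ (1943/70) = 413449/136010 in (≈ 3.040 in)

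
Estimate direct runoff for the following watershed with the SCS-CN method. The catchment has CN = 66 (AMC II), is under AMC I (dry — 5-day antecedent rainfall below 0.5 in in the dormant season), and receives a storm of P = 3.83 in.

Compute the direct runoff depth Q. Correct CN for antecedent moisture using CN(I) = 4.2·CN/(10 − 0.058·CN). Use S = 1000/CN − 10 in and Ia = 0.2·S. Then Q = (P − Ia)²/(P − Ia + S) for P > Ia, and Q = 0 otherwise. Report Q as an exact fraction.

Dry (AMC I): CN(I) = 4.2·66/(10 − 0.058·66) = (1386/5)/(1543/250) = 69300/1543 ≈ 44.913
S = 1000/(69300/1543) − 10 = 8500/693 in ≈ 12.266 in
Ia = 0.2·(8500/693) = 1700/693 in ≈ 2.453 in
P − Ia = 3.830 − 2.453 = 95419/69300 ≈ 1.377 in (> 0, runoff occurs)
Runoff Q = (P−Ia)²/(P−Ia+S) = (1.377)²/(1.377+12.266) = 9104785561/65517536700 ≈ 0.139 in

Q = 9104785561/65517536700 in ≈ 0.139 in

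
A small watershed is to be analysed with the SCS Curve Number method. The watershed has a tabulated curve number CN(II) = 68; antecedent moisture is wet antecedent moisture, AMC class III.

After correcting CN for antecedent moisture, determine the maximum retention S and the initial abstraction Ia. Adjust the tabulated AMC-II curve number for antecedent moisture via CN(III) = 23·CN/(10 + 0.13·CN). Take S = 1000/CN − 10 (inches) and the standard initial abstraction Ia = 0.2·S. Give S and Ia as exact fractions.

S = 800/391 in ≈ 2.046 in; Ia = 160/391 in ≈ 0.409 in

Adjust CN=68 to AMC III: 23·68/(10 + 0.13·68) → 1564 ÷ (471/25) = 39100/471 ≈ 83.015
S = 1000/(39100/471) − 10 = 800/391 in ≈ 2.046 in
Ia = 0.2·(800/391) = 160/391 in ≈ 0.409 in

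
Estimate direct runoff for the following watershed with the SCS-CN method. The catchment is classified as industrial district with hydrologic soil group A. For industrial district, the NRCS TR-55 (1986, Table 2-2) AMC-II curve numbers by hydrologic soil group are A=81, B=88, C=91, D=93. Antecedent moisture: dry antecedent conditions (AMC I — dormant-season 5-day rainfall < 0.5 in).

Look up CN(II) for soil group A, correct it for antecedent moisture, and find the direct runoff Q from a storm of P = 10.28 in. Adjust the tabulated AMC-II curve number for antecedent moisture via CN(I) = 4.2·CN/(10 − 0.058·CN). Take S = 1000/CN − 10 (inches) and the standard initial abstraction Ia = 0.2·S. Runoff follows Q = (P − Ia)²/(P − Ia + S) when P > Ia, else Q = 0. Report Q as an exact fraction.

NRCS table: industrial district, soil group A → CN(II) = 81
Adjust CN=81 to AMC I: 4.2·81/(10 − 0.058·81) → (1701/5) ÷ (2651/500) = 170100/2651 ≈ 64.164
Max retention: S = 1000/(170100/2651) − 10 = 9500/1701 in (≈ 5.585 in)
Ia = 0.2S: 0.2·5.585 = 1.117 in (exactly 1900/1701)
Since P=10.280 > Ia=1.117: effective rainfall P−Ia = 389657/42525 in
Q = (389657/42525)²/((389657/42525) + 9500/1701) = (151832577649/1808375625)/(627157/42525) = 151832577649/26669851425 in ≈ 5.693 in

Q = 151832577649/26669851425 in ≈ 5.693 in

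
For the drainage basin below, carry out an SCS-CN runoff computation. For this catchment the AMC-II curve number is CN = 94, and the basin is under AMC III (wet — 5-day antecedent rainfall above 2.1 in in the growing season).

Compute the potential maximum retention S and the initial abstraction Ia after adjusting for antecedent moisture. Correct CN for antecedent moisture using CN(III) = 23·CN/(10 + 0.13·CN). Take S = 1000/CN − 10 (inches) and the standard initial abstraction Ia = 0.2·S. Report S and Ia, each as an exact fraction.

S = 300/1081 in ≈ 0.278 in; Ia = 60/1081 in ≈ 0.056 in

Adjust CN=94 to AMC III: 23·94/(10 + 0.13·94) → 2162 ÷ (1111/50) = 108100/1111 ≈ 97.300
Max retention: S = 1000/(108100/1111) − 10 = 300/1081 in (≈ 0.278 in)
Initial abstraction Ia = S/5 = (300/1081)/5 = 60/1081 ≈ 0.056 in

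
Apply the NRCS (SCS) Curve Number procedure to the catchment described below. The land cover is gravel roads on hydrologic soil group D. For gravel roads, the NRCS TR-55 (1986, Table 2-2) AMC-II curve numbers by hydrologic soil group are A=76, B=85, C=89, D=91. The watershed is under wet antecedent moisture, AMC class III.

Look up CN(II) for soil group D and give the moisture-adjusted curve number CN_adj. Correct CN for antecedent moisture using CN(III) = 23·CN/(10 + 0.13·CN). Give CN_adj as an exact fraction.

CN_adj = 209300/2183 ≈ 95.877

NRCS table: gravel roads, soil group D → CN(II) = 91
Adjust CN=91 to AMC III: 23·91/(10 + 0.13·91) → 2093 ÷ (2183/100) = 209300/2183 ≈ 95.877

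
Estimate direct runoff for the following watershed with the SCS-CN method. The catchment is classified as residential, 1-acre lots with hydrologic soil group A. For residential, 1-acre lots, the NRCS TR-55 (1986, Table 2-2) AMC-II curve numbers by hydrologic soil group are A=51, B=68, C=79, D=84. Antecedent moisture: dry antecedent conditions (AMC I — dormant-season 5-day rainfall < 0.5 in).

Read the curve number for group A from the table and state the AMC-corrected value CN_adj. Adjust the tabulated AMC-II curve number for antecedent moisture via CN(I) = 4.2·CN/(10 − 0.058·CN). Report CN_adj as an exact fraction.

CN_adj = 15300/503 ≈ 30.417

NRCS table: residential, 1-acre lots, soil group A → CN(II) = 51
Adjust CN=51 to AMC I: 4.2·51/(10 − 0.058·51) → (1071/5) ÷ (3521/500) = 15300/503 ≈ 30.417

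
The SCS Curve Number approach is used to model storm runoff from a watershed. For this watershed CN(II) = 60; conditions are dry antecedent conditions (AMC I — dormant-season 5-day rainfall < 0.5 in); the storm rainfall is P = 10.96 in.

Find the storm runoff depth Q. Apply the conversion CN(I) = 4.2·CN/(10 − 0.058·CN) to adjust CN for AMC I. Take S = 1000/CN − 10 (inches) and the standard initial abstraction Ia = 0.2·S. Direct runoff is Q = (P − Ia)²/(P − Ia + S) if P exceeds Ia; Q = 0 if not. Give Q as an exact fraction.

Q = 75178322/29343825 in ≈ 2.562 in

Adjust CN=60 to AMC I: 4.2·60/(10 − 0.058·60) → 252 ÷ (163/25) = 6300/163 ≈ 38.650
Retention S: 1000/CN − 10 with CN=38.650 → S = 1000/63 ≈ 15.873 in
Initial abstraction Ia = S/5 = (1000/63)/5 = 200/63 ≈ 3.175 in
P − Ia = 10.960 − 3.175 = 12262/1575 ≈ 7.785 in (> 0, runoff occurs)
Runoff Q = (P−Ia)²/(P−Ia+S) = (7.785)²/(7.785+15.873) = 75178322/29343825 ≈ 2.562 in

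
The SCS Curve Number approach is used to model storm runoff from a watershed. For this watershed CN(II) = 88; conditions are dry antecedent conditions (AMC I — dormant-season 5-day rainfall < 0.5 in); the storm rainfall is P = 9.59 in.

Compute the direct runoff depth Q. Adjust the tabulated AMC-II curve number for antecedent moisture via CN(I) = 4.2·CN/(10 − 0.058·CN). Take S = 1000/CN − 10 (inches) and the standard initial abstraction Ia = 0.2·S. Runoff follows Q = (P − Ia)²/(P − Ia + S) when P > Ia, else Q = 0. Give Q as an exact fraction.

Q = 4739358649/722591100 in ≈ 6.559 in

Dry (AMC I): CN(I) = 4.2·88/(10 − 0.058·88) = (1848/5)/(612/125) = 3850/51 ≈ 75.490
S = 1000/(3850/51) − 10 = 250/77 in ≈ 3.247 in
Ia = 0.2·(250/77) = 50/77 in ≈ 0.649 in
Excess rainfall: 9.590 − 0.649 = 8.941 in; P > Ia so Q > 0
Q: (68843/7700)² ÷ (93843/7700) = 4739358649/722591100 in (≈ 6.559 in)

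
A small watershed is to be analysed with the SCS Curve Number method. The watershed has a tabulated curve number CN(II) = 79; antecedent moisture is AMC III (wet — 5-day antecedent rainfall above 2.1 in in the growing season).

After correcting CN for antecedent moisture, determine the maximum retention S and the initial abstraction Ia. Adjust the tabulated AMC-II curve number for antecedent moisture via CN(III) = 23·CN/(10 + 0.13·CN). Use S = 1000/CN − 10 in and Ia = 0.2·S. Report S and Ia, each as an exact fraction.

S = 2100/1817 in ≈ 1.156 in; Ia = 420/1817 in ≈ 0.231 in

CN(III) from CN(II)=79: (23·79)/(10 + 0.13·79) = 181700/2027 ≈ 89.640
S = 1000/(181700/2027) − 10 = 2100/1817 in ≈ 1.156 in
Ia = 0.2S: 0.2·1.156 = 0.231 in (exactly 420/1817)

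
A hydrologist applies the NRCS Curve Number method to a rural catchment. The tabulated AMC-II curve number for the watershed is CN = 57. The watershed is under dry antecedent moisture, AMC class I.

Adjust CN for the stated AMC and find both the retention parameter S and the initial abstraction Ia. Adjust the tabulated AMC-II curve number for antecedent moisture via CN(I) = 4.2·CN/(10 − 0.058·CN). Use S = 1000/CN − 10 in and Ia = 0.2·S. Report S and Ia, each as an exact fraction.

S = 21500/1197 in ≈ 17.962 in; Ia = 4300/1197 in ≈ 3.592 in

Dry (AMC I): CN(I) = 4.2·57/(10 − 0.058·57) = (1197/5)/(3347/500) = 119700/3347 ≈ 35.763
S = 1000/(119700/3347) − 10 = 21500/1197 in ≈ 17.962 in
Initial abstraction Ia = S/5 = (21500/1197)/5 = 4300/1197 ≈ 3.592 in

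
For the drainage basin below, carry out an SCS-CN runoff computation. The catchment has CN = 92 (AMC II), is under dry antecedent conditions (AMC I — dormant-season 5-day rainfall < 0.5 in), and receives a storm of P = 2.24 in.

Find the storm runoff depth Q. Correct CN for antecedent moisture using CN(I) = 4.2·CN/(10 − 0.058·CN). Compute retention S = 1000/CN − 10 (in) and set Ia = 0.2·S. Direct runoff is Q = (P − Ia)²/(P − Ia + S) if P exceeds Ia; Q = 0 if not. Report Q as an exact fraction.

CN(I) from CN(II)=92: (4.2·92)/(10 − 0.058·92) = 48300/583 ≈ 82.847
Max retention: S = 1000/(48300/583) − 10 = 1000/483 in (≈ 2.070 in)
Initial abstraction Ia = S/5 = (1000/483)/5 = 200/483 ≈ 0.414 in
Since P=2.240 > Ia=0.414: effective rainfall P−Ia = 22048/12075 in
Q: (22048/12075)² ÷ (47048/12075) = 60764288/71013075 in (≈ 0.856 in)

Q = 60764288/71013075 in ≈ 0.856 in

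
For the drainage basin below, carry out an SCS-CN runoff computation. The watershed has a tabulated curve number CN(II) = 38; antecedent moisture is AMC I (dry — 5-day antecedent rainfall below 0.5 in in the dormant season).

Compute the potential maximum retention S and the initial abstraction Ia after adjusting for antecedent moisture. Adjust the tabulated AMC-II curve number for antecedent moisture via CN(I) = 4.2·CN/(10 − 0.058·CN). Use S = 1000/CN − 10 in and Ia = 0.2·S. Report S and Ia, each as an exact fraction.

S = 15500/399 in ≈ 38.847 in; Ia = 3100/399 in ≈ 7.769 in

Adjust CN=38 to AMC I: 4.2·38/(10 − 0.058·38) → (798/5) ÷ (1949/250) = 39900/1949 ≈ 20.472
Max retention: S = 1000/(39900/1949) − 10 = 15500/399 in (≈ 38.847 in)
Ia = 0.2S: 0.2·38.847 = 7.769 in (exactly 3100/399)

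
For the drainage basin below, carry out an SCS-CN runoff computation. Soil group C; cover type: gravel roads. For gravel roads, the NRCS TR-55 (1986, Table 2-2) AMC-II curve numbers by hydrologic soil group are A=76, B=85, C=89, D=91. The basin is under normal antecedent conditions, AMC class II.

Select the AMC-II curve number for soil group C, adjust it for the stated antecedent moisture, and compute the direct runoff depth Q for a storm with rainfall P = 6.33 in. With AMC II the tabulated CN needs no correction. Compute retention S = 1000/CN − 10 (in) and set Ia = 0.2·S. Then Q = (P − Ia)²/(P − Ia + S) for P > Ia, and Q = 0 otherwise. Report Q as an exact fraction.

NRCS table: gravel roads, soil group C → CN(II) = 89
Average conditions: CN = 89 (no AMC adjustment).
Max retention: S = 1000/89 − 10 = 110/89 in (≈ 1.236 in)
Ia = 0.2·(110/89) = 22/89 in ≈ 0.247 in
P − Ia = 6.330 − 0.247 = 54137/8900 ≈ 6.083 in (> 0, runoff occurs)
Runoff Q = (P−Ia)²/(P−Ia+S) = (6.083)²/(6.083+1.236) = 2930814769/579719300 ≈ 5.056 in

Q = 2930814769/579719300 in ≈ 5.056 in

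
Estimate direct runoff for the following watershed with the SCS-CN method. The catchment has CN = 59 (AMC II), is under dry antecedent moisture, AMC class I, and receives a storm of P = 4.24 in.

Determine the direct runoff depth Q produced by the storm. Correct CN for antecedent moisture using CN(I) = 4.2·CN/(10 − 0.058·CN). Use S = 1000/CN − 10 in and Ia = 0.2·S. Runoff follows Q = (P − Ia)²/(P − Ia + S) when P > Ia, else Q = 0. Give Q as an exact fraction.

Dry (AMC I): CN(I) = 4.2·59/(10 − 0.058·59) = (1239/5)/(3289/500) = 123900/3289 ≈ 37.671
S = 1000/(123900/3289) − 10 = 20500/1239 in ≈ 16.546 in
Ia = 0.2·(20500/1239) = 4100/1239 in ≈ 3.309 in
Excess rainfall: 4.240 − 3.309 = 0.931 in; P > Ia so Q > 0
Q = (28834/30975)²/((28834/30975) + 20500/1239) = (831399556/959450625)/(541334/30975) = 415699778/8383910325 in ≈ 0.050 in

Q = 415699778/8383910325 in ≈ 0.050 in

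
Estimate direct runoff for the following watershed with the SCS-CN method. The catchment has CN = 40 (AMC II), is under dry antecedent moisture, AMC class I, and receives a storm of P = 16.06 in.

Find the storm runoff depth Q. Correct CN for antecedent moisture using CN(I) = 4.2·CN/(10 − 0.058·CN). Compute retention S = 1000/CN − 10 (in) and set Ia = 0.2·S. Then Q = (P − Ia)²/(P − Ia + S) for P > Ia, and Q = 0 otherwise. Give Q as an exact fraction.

Q = 9740641/5467350 in ≈ 1.782 in

Adjust CN=40 to AMC I: 4.2·40/(10 − 0.058·40) → 168 ÷ (192/25) = 175/8 ≈ 21.875
Retention S: 1000/CN − 10 with CN=21.875 → S = 250/7 ≈ 35.714 in
Initial abstraction Ia = S/5 = (250/7)/5 = 50/7 ≈ 7.143 in
Excess rainfall: 16.060 − 7.143 = 8.917 in; P > Ia so Q > 0
Runoff Q = (P−Ia)²/(P−Ia+S) = (8.917)²/(8.917+35.714) = 9740641/5467350 ≈ 1.782 in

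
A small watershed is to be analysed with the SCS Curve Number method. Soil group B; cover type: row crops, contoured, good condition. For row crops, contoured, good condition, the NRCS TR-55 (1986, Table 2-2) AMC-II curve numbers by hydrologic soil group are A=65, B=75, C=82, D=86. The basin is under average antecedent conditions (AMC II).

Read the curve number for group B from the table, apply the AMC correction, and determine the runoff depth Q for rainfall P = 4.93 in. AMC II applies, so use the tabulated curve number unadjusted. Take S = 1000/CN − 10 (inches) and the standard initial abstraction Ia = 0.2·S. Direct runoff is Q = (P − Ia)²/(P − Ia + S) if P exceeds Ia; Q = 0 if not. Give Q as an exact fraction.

Q = 1635841/683700 in ≈ 2.393 in

NRCS table: row crops, contoured, good condition, soil group B → CN(II) = 75
Average conditions: CN = 75 (no AMC adjustment).
Max retention: S = 1000/75 − 10 = 10/3 in (≈ 3.333 in)
Initial abstraction Ia = S/5 = (10/3)/5 = 2/3 ≈ 0.667 in
Excess rainfall: 4.930 − 0.667 = 4.263 in; P > Ia so Q > 0
Runoff Q = (P−Ia)²/(P−Ia+S) = (4.263)²/(4.263+3.333) = 1635841/683700 ≈ 2.393 in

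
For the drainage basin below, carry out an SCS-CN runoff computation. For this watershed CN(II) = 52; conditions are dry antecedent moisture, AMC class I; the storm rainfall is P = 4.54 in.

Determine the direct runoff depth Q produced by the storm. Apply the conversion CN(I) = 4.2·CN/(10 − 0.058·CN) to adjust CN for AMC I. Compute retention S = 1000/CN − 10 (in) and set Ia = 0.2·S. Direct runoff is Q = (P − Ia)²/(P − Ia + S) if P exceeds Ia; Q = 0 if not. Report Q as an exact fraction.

CN(I) from CN(II)=52: (4.2·52)/(10 − 0.058·52) = 9100/291 ≈ 31.271
S = 1000/(9100/291) − 10 = 2000/91 in ≈ 21.978 in
Ia = 0.2S: 0.2·21.978 = 4.396 in (exactly 400/91)
P − Ia = 4.540 − 4.396 = 657/4550 ≈ 0.144 in (> 0, runoff occurs)
Q: (657/4550)² ÷ (100657/4550) = 431649/457989350 in (≈ 0.001 in)

Q = 431649/457989350 in ≈ 0.001 in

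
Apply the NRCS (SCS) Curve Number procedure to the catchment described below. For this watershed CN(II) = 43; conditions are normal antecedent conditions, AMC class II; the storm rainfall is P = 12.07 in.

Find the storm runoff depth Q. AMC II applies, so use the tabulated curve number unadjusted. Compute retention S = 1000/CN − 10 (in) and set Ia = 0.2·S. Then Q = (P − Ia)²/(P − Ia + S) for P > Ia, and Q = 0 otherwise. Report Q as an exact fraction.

Q = 1640331001/419254300 in ≈ 3.912 in

Average conditions: CN = 43 (no AMC adjustment).
Retention S: 1000/CN − 10 with CN=43.000 → S = 570/43 ≈ 13.256 in
Ia = 0.2S: 0.2·13.256 = 2.651 in (exactly 114/43)
P − Ia = 12.070 − 2.651 = 40501/4300 ≈ 9.419 in (> 0, runoff occurs)
Q: (40501/4300)² ÷ (97501/4300) = 1640331001/419254300 in (≈ 3.912 in)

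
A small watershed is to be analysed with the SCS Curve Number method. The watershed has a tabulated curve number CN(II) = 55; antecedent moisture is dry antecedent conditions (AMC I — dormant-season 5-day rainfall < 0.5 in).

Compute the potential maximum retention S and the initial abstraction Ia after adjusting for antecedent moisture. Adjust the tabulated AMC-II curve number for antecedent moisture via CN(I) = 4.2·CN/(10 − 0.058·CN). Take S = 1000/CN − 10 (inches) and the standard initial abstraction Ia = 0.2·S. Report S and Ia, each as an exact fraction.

CN(I) from CN(II)=55: (4.2·55)/(10 − 0.058·55) = 7700/227 ≈ 33.921
Retention S: 1000/CN − 10 with CN=33.921 → S = 1500/77 ≈ 19.481 in
Ia = 0.2S: 0.2·19.481 = 3.896 in (exactly 300/77)

S = 1500/77 in ≈ 19.481 in; Ia = 300/77 in ≈ 3.896 in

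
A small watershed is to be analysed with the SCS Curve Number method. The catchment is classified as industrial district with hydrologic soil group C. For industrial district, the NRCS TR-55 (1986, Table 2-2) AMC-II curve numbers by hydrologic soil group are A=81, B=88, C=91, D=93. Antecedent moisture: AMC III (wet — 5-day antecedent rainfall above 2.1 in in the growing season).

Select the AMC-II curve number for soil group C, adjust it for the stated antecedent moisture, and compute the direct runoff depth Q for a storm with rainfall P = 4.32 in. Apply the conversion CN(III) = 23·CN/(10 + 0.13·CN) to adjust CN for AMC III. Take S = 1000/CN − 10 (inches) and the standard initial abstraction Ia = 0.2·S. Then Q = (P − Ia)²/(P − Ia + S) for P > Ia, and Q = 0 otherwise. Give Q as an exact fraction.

Q = 1363381776/354711175 in ≈ 3.844 in

NRCS table: industrial district, soil group C → CN(II) = 91
CN(III) from CN(II)=91: (23·91)/(10 + 0.13·91) = 209300/2183 ≈ 95.877
Max retention: S = 1000/(209300/2183) − 10 = 900/2093 in (≈ 0.430 in)
Ia = 0.2S: 0.2·0.430 = 0.086 in (exactly 180/2093)
Excess rainfall: 4.320 − 0.086 = 4.234 in; P > Ia so Q > 0
Q: (221544/52325)² ÷ (244044/52325) = 1363381776/354711175 in (≈ 3.844 in)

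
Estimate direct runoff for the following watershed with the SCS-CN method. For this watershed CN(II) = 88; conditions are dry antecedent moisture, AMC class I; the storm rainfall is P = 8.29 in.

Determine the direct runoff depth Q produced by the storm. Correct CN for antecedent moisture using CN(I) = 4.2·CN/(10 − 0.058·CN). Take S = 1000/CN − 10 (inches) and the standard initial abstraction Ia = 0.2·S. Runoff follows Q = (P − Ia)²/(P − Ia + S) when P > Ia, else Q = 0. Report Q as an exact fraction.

Q = 3461321889/645514100 in ≈ 5.362 in

Adjust CN=88 to AMC I: 4.2·88/(10 − 0.058·88) → (1848/5) ÷ (612/125) = 3850/51 ≈ 75.490
S = 1000/(3850/51) − 10 = 250/77 in ≈ 3.247 in
Initial abstraction Ia = S/5 = (250/77)/5 = 50/77 ≈ 0.649 in
Excess rainfall: 8.290 − 0.649 = 7.641 in; P > Ia so Q > 0
Q = (58833/7700)²/((58833/7700) + 250/77) = (3461321889/59290000)/(83833/7700) = 3461321889/645514100 in ≈ 5.362 in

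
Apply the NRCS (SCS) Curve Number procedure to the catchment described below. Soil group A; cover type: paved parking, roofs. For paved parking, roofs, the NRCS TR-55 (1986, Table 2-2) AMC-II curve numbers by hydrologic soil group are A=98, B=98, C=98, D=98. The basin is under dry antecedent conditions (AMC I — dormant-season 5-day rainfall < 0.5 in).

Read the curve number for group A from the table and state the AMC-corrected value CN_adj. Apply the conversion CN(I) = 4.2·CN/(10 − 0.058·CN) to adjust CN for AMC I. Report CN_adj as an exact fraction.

NRCS table: paved parking, roofs, soil group A → CN(II) = 98
Dry (AMC I): CN(I) = 4.2·98/(10 − 0.058·98) = (2058/5)/(1079/250) = 102900/1079 ≈ 95.366

CN_adj = 102900/1079 ≈ 95.366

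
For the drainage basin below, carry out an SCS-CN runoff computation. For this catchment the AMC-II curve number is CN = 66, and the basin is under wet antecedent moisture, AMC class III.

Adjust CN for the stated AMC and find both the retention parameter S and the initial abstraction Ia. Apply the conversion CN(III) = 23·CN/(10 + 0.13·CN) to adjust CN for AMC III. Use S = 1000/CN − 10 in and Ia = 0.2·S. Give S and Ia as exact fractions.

S = 1700/759 in ≈ 2.240 in; Ia = 340/759 in ≈ 0.448 in

Wet (AMC III): CN(III) = 23·66/(10 + 0.13·66) = 1518/(929/50) = 75900/929 ≈ 81.701
Max retention: S = 1000/(75900/929) − 10 = 1700/759 in (≈ 2.240 in)
Ia = 0.2S: 0.2·2.240 = 0.448 in (exactly 340/759)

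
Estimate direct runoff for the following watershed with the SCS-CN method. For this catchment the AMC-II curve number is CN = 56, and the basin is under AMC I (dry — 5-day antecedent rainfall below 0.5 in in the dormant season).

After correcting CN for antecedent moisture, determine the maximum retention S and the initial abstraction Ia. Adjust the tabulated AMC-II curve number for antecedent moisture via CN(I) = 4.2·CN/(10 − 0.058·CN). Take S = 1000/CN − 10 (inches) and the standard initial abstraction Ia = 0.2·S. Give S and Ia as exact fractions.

S = 2750/147 in ≈ 18.707 in; Ia = 550/147 in ≈ 3.741 in

CN(I) from CN(II)=56: (4.2·56)/(10 − 0.058·56) = 7350/211 ≈ 34.834
Max retention: S = 1000/(7350/211) − 10 = 2750/147 in (≈ 18.707 in)
Initial abstraction Ia = S/5 = (2750/147)/5 = 550/147 ≈ 3.741 in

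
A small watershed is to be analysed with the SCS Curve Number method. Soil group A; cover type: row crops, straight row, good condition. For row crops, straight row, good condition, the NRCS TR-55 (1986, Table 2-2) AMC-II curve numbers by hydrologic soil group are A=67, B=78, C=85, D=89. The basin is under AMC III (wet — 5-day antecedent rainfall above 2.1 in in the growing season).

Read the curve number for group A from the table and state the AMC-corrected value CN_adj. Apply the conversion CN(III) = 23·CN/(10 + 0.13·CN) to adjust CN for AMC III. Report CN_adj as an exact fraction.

CN_adj = 154100/1871 ≈ 82.362

NRCS table: row crops, straight row, good condition, soil group A → CN(II) = 67
CN(III) from CN(II)=67: (23·67)/(10 + 0.13·67) = 154100/1871 ≈ 82.362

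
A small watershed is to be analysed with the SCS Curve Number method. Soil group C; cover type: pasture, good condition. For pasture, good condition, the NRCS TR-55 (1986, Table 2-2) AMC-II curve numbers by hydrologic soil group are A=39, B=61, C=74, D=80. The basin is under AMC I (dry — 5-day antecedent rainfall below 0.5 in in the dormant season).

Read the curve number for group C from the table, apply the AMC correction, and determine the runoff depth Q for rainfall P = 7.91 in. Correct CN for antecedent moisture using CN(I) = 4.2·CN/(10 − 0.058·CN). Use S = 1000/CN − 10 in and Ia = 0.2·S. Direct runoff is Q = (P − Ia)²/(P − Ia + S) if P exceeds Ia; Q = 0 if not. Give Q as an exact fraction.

Q = 234843944449/88158963900 in ≈ 2.664 in

NRCS table: pasture, good condition, soil group C → CN(II) = 74
Dry (AMC I): CN(I) = 4.2·74/(10 − 0.058·74) = (1554/5)/(1427/250) = 77700/1427 ≈ 54.450
Retention S: 1000/CN − 10 with CN=54.450 → S = 6500/777 ≈ 8.366 in
Ia = 0.2·(6500/777) = 1300/777 in ≈ 1.673 in
Since P=7.910 > Ia=1.673: effective rainfall P−Ia = 484607/77700 in
Q = (484607/77700)²/((484607/77700) + 6500/777) = (234843944449/6037290000)/(1134607/77700) = 234843944449/88158963900 in ≈ 2.664 in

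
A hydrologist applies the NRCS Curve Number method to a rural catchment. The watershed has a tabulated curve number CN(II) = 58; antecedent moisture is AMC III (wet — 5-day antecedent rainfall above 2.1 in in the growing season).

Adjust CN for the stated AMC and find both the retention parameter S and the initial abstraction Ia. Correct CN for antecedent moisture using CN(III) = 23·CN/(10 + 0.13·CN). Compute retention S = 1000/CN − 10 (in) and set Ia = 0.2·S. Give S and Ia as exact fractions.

S = 2100/667 in ≈ 3.148 in; Ia = 420/667 in ≈ 0.630 in

CN(III) from CN(II)=58: (23·58)/(10 + 0.13·58) = 66700/877 ≈ 76.055
Max retention: S = 1000/(66700/877) − 10 = 2100/667 in (≈ 3.148 in)
Initial abstraction Ia = S/5 = (2100/667)/5 = 420/667 ≈ 0.630 in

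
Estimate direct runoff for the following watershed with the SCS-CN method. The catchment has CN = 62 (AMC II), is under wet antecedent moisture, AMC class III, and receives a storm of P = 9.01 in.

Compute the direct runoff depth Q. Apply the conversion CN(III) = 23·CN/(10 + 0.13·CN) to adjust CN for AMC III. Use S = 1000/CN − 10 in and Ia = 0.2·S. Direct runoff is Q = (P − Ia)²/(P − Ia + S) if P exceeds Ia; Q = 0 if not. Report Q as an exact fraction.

Adjust CN=62 to AMC III: 23·62/(10 + 0.13·62) → 1426 ÷ (903/50) = 71300/903 ≈ 78.959
Max retention: S = 1000/(71300/903) − 10 = 1900/713 in (≈ 2.665 in)
Ia = 0.2S: 0.2·2.665 = 0.533 in (exactly 380/713)
P − Ia = 9.010 − 0.533 = 604413/71300 ≈ 8.477 in (> 0, runoff occurs)
Q: (604413/71300)² ÷ (794413/71300) = 365315074569/56641646900 in (≈ 6.450 in)

Q = 365315074569/56641646900 in ≈ 6.450 in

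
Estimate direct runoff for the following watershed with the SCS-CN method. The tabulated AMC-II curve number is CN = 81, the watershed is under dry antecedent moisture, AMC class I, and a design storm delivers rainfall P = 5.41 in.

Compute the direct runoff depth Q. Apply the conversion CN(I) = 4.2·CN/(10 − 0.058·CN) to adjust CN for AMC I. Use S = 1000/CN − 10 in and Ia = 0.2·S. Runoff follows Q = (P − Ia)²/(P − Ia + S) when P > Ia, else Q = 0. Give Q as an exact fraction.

Q = 533251918081/285808994100 in ≈ 1.866 in

Adjust CN=81 to AMC I: 4.2·81/(10 − 0.058·81) → (1701/5) ÷ (2651/500) = 170100/2651 ≈ 64.164
Retention S: 1000/CN − 10 with CN=64.164 → S = 9500/1701 ≈ 5.585 in
Ia = 0.2S: 0.2·5.585 = 1.117 in (exactly 1900/1701)
Excess rainfall: 5.410 − 1.117 = 4.293 in; P > Ia so Q > 0
Q: (730241/170100)² ÷ (1680241/170100) = 533251918081/285808994100 in (≈ 1.866 in)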